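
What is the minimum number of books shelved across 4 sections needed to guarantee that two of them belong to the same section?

There are 4 sections acting as pigeonholes.
With 4 books we could place one in each, avoiding any repeat.
One more forces some class to hold 2, so 4 + 1 = 5.

5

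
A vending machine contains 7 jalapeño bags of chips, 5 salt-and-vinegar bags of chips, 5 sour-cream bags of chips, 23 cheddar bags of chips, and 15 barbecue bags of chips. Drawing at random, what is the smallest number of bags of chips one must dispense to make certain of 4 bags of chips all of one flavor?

The worst case takes 3 bags of chips of each flavor without reaching 4 of any: 5 × 3 = 15.
The next bag of chips must bring some flavor to 4, so 15 + 1 = 16.

16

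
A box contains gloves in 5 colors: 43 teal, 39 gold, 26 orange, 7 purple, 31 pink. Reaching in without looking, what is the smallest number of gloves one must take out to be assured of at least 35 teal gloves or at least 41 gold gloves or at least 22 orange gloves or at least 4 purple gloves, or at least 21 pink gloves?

The worst case stops just short of every target: 34 teal, all 39 gold, 21 orange, 3 purple, 20 pink — 34 + 39 + 21 + 3 + 20 = 117 gloves.
One more glove must push some color to its target, so 117 + 1 = 118.

118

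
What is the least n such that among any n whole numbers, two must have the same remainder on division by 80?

Two integers differ by a multiple of 80 exactly when they share a remainder mod 80.
There are 80 residue classes mod 80, so 80 integers can all lie in distinct classes.
One more integer must repeat a residue, giving a difference divisible by 80. So n = 80 + 1 = 81.

81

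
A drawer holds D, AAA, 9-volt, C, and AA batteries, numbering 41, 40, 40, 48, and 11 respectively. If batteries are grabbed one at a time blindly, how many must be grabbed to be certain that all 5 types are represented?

170

The hardest type to obtain is AA: we could draw every other battery first — 180 − 11 = 169 batteries — without a single AA one.
The next draw must be AA, so 169 + 1 = 170.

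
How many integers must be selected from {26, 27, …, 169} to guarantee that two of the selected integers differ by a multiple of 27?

Use the pigeonhole principle on residue classes: group the integers by remainder mod 27; there are 27 residue classes, each nonempty in this range.
Choosing one from each class (27 integers) avoids any shared remainder.
One more choice must repeat a class, so two differ by a multiple of 27. Hence 27 + 1 = 28.

28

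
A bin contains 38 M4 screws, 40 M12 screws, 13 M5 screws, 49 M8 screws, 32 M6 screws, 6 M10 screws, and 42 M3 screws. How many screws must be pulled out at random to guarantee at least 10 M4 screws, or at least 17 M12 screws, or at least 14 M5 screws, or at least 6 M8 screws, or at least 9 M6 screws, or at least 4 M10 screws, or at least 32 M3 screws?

Each of the 7 sizes has its own threshold; avoid all of them simultaneously.
The worst case stops just short of every target: 9 M4, 16 M12, 13 M5, 5 M8, 8 M6, 3 M10, 31 M3 — 9 + 16 + 13 + 5 + 8 + 3 + 31 = 85 screws.
One more screw must push some size to its target, so 85 + 1 = 86.

86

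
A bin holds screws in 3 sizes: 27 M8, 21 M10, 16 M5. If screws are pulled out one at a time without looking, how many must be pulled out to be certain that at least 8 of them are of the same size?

22

The worst case takes 7 screws of each size without reaching 8 of any: 3 × 7 = 21.
The next screw must bring some size to 8, so 21 + 1 = 22.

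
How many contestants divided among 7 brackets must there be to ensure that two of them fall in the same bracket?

There are 7 brackets acting as pigeonholes.
With 7 contestants we could place one in each, avoiding any repeat.
One more forces some class to hold 2, so 7 + 1 = 8.

8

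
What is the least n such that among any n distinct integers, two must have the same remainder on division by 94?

Two integers differ by a multiple of 94 exactly when they share a remainder mod 94.
There are 94 residue classes mod 94, so 94 integers can all lie in distinct classes.
One more integer must repeat a residue, giving a difference divisible by 94. So n = 94 + 1 = 95.

95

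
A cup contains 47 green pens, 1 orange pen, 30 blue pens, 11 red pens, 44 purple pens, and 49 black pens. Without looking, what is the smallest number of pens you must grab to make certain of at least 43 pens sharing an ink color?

169

In the worst case we take at most 42 of each ink color, but all 1 orange, all 30 blue, and all 11 red (fewer than 42), giving 42 + 1 + 30 + 11 + 42 + 42 = 168.
One more pen then forces some ink color to 43, so 168 + 1 = 169.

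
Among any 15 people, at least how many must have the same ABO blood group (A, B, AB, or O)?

There are 4 ABO blood groups, which serve as the pigeonholes.
If each of the 4 ABO blood groups held at most 3, the total would be at most 4 × 3 = 12 < 15, a contradiction.
So at least one holds ⌈15/4⌉ = 4.

4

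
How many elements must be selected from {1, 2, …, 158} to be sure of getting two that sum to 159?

Partition {1, …, 158} into 79 pairs: {1,158}, {2,157}, …, {79,80}.
Choosing 79 integers — say the integers 1 through 79 — takes one from each pair and avoids the property.
Choosing 80 forces two into the same pair by pigeonhole, and those sum to 159. So 80.

80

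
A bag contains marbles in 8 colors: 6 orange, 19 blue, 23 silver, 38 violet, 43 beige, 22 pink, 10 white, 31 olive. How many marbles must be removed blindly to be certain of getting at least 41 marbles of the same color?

Treat the 8 colors as pigeonholes.
In the worst case we take at most 40 of each color, but all 6 orange, all 19 blue, all 23 silver, all 38 violet, all 22 pink, all 10 white, and all 31 olive (fewer than 40), giving 6 + 19 + 23 + 38 + 40 + 22 + 10 + 31 = 189.
One more marble then forces some color to 41, so 189 + 1 = 190.

190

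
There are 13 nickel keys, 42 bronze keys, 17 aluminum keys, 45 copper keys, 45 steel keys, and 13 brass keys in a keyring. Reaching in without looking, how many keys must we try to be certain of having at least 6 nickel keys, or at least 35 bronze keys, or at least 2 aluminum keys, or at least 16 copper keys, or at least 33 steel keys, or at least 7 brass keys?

94

The worst case stops just short of every target: 5 nickel, 34 bronze, 1 aluminum, 15 copper, 32 steel, 6 brass — 5 + 34 + 1 + 15 + 32 + 6 = 93 keys.
One more key must push some type to its target, so 93 + 1 = 94.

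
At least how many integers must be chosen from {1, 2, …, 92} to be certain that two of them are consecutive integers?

Partition {1, …, 92} into 46 pairs: {1,2}, {3,4}, …, {91,92}.
Choosing 46 integers — say the 46 even numbers 2, 4, …, 92 — takes one from each pair and avoids the property.
Choosing 47 forces two into the same pair by pigeonhole, and those are consecutive. So 47.

47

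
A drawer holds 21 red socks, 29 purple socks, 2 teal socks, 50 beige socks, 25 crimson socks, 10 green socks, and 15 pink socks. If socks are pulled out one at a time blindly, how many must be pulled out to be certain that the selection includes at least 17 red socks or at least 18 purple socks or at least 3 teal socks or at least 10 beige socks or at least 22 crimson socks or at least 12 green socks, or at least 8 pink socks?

The worst case stops just short of every target: 16 red, 17 purple, 2 teal, 9 beige, 21 crimson, all 10 green, 7 pink — 16 + 17 + 2 + 9 + 21 + 10 + 7 = 82 socks.
One more sock must push some color to its target, so 82 + 1 = 83.

83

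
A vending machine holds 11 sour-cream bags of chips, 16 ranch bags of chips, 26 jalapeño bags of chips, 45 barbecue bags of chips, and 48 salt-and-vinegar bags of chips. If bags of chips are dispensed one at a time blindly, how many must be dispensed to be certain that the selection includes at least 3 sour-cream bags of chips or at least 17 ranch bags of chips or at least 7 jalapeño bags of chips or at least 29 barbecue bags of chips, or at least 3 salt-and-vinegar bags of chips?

The worst case stops just short of every target: 2 sour-cream, 16 ranch, 6 jalapeño, 28 barbecue, 2 salt-and-vinegar — 2 + 16 + 6 + 28 + 2 = 54 bags of chips.
One more bag of chips must push some flavor to its target, so 54 + 1 = 55.

55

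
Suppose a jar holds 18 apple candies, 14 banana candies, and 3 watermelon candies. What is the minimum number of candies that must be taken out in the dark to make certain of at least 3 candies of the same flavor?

7

The worst case takes 2 candies of each flavor without reaching 3 of any: 3 × 2 = 6.
The next candy must bring some flavor to 3, so 6 + 1 = 7.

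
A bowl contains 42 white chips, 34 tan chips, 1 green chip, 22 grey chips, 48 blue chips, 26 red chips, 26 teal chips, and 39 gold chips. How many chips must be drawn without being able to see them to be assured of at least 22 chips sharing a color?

149

In the worst case we take at most 21 of each color, but all 1 green (fewer than 21), giving 21 + 21 + 1 + 21 + 21 + 21 + 21 + 21 = 148.
One more chip then forces some color to 22, so 148 + 1 = 149.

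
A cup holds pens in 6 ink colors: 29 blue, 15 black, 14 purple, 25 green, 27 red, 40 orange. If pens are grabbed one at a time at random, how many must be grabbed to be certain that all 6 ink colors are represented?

137

The hardest ink color to obtain is purple: we could draw every other pen first — 150 − 14 = 136 pens — without a single purple one.
The next draw must be purple, so 136 + 1 = 137.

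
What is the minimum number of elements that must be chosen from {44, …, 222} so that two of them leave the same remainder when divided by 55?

Group the integers by remainder mod 55; there are 55 residue classes, each nonempty in this range.
Choosing one from each class (55 integers) avoids any shared remainder.
One more choice must repeat a class, so two differ by a multiple of 55. Hence 55 + 1 = 56.

56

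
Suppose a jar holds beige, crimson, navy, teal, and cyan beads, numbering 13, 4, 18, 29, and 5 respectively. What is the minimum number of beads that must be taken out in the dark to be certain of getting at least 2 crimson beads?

The worst case draws every non-crimson bead first: 13 + 18 + 29 + 5 = 65.
The next 2 draws are then forced to be crimson, giving 65 + 2 = 67.

67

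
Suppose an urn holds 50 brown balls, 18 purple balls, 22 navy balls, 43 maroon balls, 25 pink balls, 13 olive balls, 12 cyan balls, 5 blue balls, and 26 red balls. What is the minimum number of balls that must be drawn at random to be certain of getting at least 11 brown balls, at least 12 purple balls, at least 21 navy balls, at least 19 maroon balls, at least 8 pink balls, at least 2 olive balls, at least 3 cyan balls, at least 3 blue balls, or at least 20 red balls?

91

The worst case stops just short of every target: 10 brown, 11 purple, 20 navy, 18 maroon, 7 pink, 1 olive, 2 cyan, 2 blue, 19 red — 10 + 11 + 20 + 18 + 7 + 1 + 2 + 2 + 19 = 90 balls.
One more ball must push some color to its target, so 90 + 1 = 91.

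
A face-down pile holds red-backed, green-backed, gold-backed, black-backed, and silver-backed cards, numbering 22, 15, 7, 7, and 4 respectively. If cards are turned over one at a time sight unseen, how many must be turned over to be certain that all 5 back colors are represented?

The hardest back color to obtain is silver-backed: we could draw every other card first — 55 − 4 = 51 cards — without a single silver-backed one.
The next draw must be silver-backed, so 51 + 1 = 52.

52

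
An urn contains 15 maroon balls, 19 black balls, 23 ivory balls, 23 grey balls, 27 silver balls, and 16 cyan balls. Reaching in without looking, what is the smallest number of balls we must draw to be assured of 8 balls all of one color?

The worst case takes 7 balls of each color without reaching 8 of any: 6 × 7 = 42.
The next ball must bring some color to 8, so 42 + 1 = 43.

43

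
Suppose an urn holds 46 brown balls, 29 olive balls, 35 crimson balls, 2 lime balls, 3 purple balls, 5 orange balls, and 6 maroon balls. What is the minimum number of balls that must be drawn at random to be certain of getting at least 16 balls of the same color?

In the worst case we take at most 15 of each color, but all 2 lime, all 3 purple, all 5 orange, and all 6 maroon (fewer than 15), giving 15 + 15 + 15 + 2 + 3 + 5 + 6 = 61.
One more ball then forces some color to 16, so 61 + 1 = 62.

62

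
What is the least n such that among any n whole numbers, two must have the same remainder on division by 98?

Use the pigeonhole principle on residue classes: two integers differ by a multiple of 98 exactly when they share a remainder mod 98.
There are 98 residue classes mod 98, so 98 integers can all lie in distinct classes.
One more integer must repeat a residue, giving a difference divisible by 98. So n = 98 + 1 = 99.

99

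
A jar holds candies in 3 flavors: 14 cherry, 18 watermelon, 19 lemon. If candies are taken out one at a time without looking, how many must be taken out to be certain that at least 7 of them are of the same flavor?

The worst case takes 6 candies of each flavor without reaching 7 of any: 3 × 6 = 18.
The next candy must bring some flavor to 7, so 18 + 1 = 19.

19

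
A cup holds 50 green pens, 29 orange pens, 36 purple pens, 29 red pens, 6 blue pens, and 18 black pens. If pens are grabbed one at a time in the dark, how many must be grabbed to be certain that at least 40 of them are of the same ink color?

158

In the worst case we take at most 39 of each ink color, but all 29 orange, all 36 purple, all 29 red, all 6 blue, and all 18 black (fewer than 39), giving 39 + 29 + 36 + 29 + 6 + 18 = 157.
One more pen then forces some ink color to 40, so 157 + 1 = 158.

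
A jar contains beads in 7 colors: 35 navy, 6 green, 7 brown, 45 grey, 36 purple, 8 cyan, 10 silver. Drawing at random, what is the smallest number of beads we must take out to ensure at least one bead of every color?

The hardest color to obtain is green: we could draw every other bead first — 147 − 6 = 141 beads — without a single green one.
The next draw must be green, so 141 + 1 = 142.

142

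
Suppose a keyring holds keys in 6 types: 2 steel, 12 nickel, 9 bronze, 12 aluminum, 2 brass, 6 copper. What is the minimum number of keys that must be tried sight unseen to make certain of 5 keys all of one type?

21

In the worst case we take at most 4 of each type, but all 2 steel and all 2 brass (fewer than 4), giving 2 + 4 + 4 + 4 + 2 + 4 = 20.
One more key then forces some type to 5, so 20 + 1 = 21.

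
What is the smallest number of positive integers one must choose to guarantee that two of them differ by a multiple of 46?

47

Use the pigeonhole principle on residue classes: two integers differ by a multiple of 46 exactly when they share a remainder mod 46.
There are 46 residue classes mod 46, so 46 integers can all lie in distinct classes.
One more integer must repeat a residue, giving a difference divisible by 46. So n = 46 + 1 = 47.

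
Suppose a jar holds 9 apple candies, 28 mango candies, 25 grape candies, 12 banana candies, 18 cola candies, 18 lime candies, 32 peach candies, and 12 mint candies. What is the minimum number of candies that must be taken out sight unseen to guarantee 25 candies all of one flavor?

In the worst case we take at most 24 of each flavor, but all 9 apple, all 12 banana, all 18 cola, all 18 lime, and all 12 mint (fewer than 24), giving 9 + 24 + 24 + 12 + 18 + 18 + 24 + 12 = 141.
One more candy then forces some flavor to 25, so 141 + 1 = 142.

142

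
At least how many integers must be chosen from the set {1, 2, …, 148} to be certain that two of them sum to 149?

Partition {1, …, 148} into 74 pairs: {1,148}, {2,147}, …, {74,75}.
Choosing 74 integers — say the integers 1 through 74 — takes one from each pair and avoids the property.
Choosing 75 forces two into the same pair by pigeonhole, and those sum to 149. So 75.

75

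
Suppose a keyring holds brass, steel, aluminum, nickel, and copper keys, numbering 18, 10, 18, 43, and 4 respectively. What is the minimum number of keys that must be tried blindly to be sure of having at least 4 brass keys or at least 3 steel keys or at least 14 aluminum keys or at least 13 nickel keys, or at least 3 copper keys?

The worst case stops just short of every target: 3 brass, 2 steel, 13 aluminum, 12 nickel, 2 copper — 3 + 2 + 13 + 12 + 2 = 32 keys.
One more key must push some type to its target, so 32 + 1 = 33.

33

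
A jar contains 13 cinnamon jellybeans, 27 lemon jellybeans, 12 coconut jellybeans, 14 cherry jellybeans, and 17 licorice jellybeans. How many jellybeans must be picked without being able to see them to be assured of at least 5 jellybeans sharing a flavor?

21

The worst case takes 4 jellybeans of each flavor without reaching 5 of any: 5 × 4 = 20.
The next jellybean must bring some flavor to 5, so 20 + 1 = 21.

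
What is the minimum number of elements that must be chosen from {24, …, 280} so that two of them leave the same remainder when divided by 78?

79

Group the integers by remainder mod 78; there are 78 residue classes, each nonempty in this range.
Choosing one from each class (78 integers) avoids any shared remainder.
One more choice must repeat a class, so two differ by a multiple of 78. Hence 78 + 1 = 79.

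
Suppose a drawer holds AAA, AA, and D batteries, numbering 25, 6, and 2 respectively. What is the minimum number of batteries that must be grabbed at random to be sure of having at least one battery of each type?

The hardest type to obtain is D: we could draw every other battery first — 33 − 2 = 31 batteries — without a single D one.
The next draw must be D, so 31 + 1 = 32.

32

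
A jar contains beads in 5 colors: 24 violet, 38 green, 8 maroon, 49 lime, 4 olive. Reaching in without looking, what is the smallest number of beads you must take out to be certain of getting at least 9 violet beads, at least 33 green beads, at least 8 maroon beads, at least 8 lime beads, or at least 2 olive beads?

56

The worst case stops just short of every target: 8 violet, 32 green, 7 maroon, 7 lime, 1 olive — 8 + 32 + 7 + 7 + 1 = 55 beads.
One more bead must push some color to its target, so 55 + 1 = 56.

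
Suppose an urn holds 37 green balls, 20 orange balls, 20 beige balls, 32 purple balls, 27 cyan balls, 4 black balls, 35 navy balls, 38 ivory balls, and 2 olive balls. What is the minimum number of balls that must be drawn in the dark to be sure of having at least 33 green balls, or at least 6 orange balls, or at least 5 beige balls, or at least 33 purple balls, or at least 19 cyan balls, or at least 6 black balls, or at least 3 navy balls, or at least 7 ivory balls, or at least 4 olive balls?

Each of the 9 colors has its own threshold; avoid all of them simultaneously.
The worst case stops just short of every target: 32 green, 5 orange, 4 beige, 32 purple, 18 cyan, all 4 black, 2 navy, 6 ivory, all 2 olive — 32 + 5 + 4 + 32 + 18 + 4 + 2 + 6 + 2 = 105 balls.
One more ball must push some color to its target, so 105 + 1 = 106.

106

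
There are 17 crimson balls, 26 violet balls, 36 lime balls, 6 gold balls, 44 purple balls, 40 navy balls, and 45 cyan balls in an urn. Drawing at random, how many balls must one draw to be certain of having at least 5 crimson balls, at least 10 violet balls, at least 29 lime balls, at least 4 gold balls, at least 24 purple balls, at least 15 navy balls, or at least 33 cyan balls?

114

Each of the 7 colors has its own threshold; avoid all of them simultaneously.
The worst case stops just short of every target: 4 crimson, 9 violet, 28 lime, 3 gold, 23 purple, 14 navy, 32 cyan — 4 + 9 + 28 + 3 + 23 + 14 + 32 = 113 balls.
One more ball must push some color to its target, so 113 + 1 = 114.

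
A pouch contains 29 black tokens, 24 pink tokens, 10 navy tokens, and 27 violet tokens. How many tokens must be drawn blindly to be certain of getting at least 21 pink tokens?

87

The worst case draws every non-pink token first: 29 + 10 + 27 = 66.
The next 21 draws are then forced to be pink, giving 66 + 21 = 87.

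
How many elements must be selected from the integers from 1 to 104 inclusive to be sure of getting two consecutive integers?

Partition {1, …, 104} into 52 pairs: {1,2}, {3,4}, …, {103,104}.
Choosing 52 integers — say the 52 even numbers 2, 4, …, 104 — takes one from each pair and avoids the property.
Choosing 53 forces two into the same pair by pigeonhole, and those are consecutive. So 53.

53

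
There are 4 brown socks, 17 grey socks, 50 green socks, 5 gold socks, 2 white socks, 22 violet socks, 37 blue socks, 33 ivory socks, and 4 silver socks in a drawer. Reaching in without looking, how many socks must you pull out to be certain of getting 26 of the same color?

130

Treat the 9 colors as pigeonholes.
In the worst case we take at most 25 of each color, but all 4 brown, all 17 grey, all 5 gold, all 2 white, all 22 violet, and all 4 silver (fewer than 25), giving 4 + 17 + 25 + 5 + 2 + 22 + 25 + 25 + 4 = 129.
One more sock then forces some color to 26, so 129 + 1 = 130.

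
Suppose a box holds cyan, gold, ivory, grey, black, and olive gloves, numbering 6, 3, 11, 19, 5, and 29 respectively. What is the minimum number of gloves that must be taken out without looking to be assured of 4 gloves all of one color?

Treat the 6 colors as pigeonholes.
The worst case takes 3 gloves of each color without reaching 4 of any: 6 × 3 = 18.
The next glove must bring some color to 4, so 18 + 1 = 19.

19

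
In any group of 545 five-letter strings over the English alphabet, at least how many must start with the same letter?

21

There are 26 possible first letters, which serve as the pigeonholes.
If each of the 26 possible first letters held at most 20, the total would be at most 26 × 20 = 520 < 545, a contradiction.
So at least one holds ⌈545/26⌉ = 21.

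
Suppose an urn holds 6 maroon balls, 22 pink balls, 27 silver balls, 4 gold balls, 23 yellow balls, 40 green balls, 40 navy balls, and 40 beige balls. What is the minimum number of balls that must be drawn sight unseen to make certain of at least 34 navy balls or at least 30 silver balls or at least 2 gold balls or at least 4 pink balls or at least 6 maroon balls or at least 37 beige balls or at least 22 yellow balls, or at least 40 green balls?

166

The worst case stops just short of every target: 5 maroon, 3 pink, all 27 silver, 1 gold, 21 yellow, 39 green, 33 navy, 36 beige — 5 + 3 + 27 + 1 + 21 + 39 + 33 + 36 = 165 balls.
One more ball must push some color to its target, so 165 + 1 = 166.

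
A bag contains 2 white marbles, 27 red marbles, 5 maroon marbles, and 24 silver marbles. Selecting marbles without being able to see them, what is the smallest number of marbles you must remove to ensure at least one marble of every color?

The hardest color to obtain is white: we could draw every other marble first — 58 − 2 = 56 marbles — without a single white one.
The next draw must be white, so 56 + 1 = 57.

57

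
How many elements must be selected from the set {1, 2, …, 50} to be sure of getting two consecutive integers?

26

Partition {1, …, 50} into 25 pairs: {1,2}, {3,4}, …, {49,50}.
Choosing 25 integers — say the 25 even numbers 2, 4, …, 50 — takes one from each pair and avoids the property.
Choosing 26 forces two into the same pair by pigeonhole, and those are consecutive. So 26.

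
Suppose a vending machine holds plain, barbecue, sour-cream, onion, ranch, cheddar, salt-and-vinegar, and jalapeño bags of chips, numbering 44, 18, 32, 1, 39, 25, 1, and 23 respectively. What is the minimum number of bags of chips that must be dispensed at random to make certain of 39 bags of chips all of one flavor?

177

In the worst case we take at most 38 of each flavor, but all 18 barbecue, all 32 sour-cream, all 1 onion, all 25 cheddar, all 1 salt-and-vinegar, and all 23 jalapeño (fewer than 38), giving 38 + 18 + 32 + 1 + 38 + 25 + 1 + 23 = 176.
One more bag of chips then forces some flavor to 39, so 176 + 1 = 177.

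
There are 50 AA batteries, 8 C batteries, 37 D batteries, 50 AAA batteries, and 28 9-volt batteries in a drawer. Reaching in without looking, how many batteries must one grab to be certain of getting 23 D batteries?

The worst case draws every non-D battery first: 50 + 8 + 50 + 28 = 136.
The next 23 draws are then forced to be D, giving 136 + 23 = 159.

159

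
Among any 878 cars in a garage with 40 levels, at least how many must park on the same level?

The 878 cars fall into 40 levels.
If each of the 40 levels held at most 21, the total would be at most 40 × 21 = 840 < 878, a contradiction.
So at least one holds ⌈878/40⌉ = 22.

22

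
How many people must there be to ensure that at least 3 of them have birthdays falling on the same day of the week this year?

There are 7 days of the week acting as pigeonholes.
With 7 × 2 = 14 people we could place exactly 2 in each, with no class reaching 3.
One more forces some class to hold 3, so 14 + 1 = 15.

15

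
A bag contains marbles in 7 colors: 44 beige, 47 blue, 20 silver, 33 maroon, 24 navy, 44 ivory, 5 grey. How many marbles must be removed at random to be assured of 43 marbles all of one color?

Treat the 7 colors as pigeonholes.
In the worst case we take at most 42 of each color, but all 20 silver, all 33 maroon, all 24 navy, and all 5 grey (fewer than 42), giving 42 + 42 + 20 + 33 + 24 + 42 + 5 = 208.
One more marble then forces some color to 43, so 208 + 1 = 209.

209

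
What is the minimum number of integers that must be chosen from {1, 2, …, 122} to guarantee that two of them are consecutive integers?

62

Partition {1, …, 122} into 61 pairs: {1,2}, {3,4}, …, {121,122}.
Choosing 61 integers — say the 61 even numbers 2, 4, …, 122 — takes one from each pair and avoids the property.
Choosing 62 forces two into the same pair by pigeonhole, and those are consecutive. So 62.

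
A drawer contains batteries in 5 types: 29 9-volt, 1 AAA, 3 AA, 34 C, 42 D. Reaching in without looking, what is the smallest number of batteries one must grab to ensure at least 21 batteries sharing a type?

In the worst case we take at most 20 of each type, but all 1 AAA and all 3 AA (fewer than 20), giving 20 + 1 + 3 + 20 + 20 = 64.
One more battery then forces some type to 21, so 64 + 1 = 65.

65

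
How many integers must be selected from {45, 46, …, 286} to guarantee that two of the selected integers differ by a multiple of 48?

49

Group the integers by remainder mod 48; there are 48 residue classes, each nonempty in this range.
Choosing one from each class (48 integers) avoids any shared remainder.
One more choice must repeat a class, so two differ by a multiple of 48. Hence 48 + 1 = 49.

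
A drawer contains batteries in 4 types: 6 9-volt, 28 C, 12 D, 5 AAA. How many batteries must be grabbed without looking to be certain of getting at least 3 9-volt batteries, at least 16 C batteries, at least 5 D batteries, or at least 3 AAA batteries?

Each of the 4 types has its own threshold; avoid all of them simultaneously.
The worst case stops just short of every target: 2 9-volt, 15 C, 4 D, 2 AAA — 2 + 15 + 4 + 2 = 23 batteries.
One more battery must push some type to its target, so 23 + 1 = 24.

24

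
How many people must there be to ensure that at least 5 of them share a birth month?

49

There are 12 months of the year acting as pigeonholes.
With 12 × 4 = 48 people we could place exactly 4 in each, with no class reaching 5.
One more forces some class to hold 5, so 48 + 1 = 49.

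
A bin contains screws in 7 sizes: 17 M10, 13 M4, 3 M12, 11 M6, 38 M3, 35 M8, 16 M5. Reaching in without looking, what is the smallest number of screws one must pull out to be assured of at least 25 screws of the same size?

109

In the worst case we take at most 24 of each size, but all 17 M10, all 13 M4, all 3 M12, all 11 M6, and all 16 M5 (fewer than 24), giving 17 + 13 + 3 + 11 + 24 + 24 + 16 = 108.
One more screw then forces some size to 25, so 108 + 1 = 109.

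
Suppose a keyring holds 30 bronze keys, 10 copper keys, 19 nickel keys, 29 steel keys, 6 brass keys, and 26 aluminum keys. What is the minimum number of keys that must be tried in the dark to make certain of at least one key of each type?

115

The hardest type to obtain is brass: we could draw every other key first — 120 − 6 = 114 keys — without a single brass one.
The next draw must be brass, so 114 + 1 = 115.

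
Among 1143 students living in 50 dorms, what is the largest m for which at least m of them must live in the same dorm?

23

If each of the 50 dorms held at most 22, the total would be at most 50 × 22 = 1100 < 1143, a contradiction.
So at least one holds ⌈1143/50⌉ = 23.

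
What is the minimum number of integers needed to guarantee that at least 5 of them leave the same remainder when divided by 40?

161

There are 40 residue classes modulo 40 acting as pigeonholes.
With 40 × 4 = 160 integers we could place exactly 4 in each, with no class reaching 5.
One more forces some class to hold 5, so 160 + 1 = 161.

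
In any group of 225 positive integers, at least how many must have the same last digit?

23

There are 10 possible last digits, which serve as the pigeonholes.
If each of the 10 possible last digits held at most 22, the total would be at most 10 × 22 = 220 < 225, a contradiction.
So at least one holds ⌈225/10⌉ = 23.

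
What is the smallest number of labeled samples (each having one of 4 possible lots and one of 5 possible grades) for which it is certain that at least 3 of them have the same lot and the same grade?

41

There are 4 × 5 = 20 (lot, grade) combinations acting as pigeonholes.
With 20 × 2 = 40 labeled samples we could place exactly 2 in each, with no (lot, grade) pair reaching 3.
One more forces some (lot, grade) pair to hold 3, so 40 + 1 = 41.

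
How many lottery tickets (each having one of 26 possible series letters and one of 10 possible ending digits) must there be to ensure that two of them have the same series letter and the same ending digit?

There are 26 × 10 = 260 (series letter, ending digit) combinations acting as pigeonholes.
With 260 lottery tickets we could place one in each, avoiding any repeat.
One more forces some (series letter, ending digit) pair to hold 2, so 260 + 1 = 261.

261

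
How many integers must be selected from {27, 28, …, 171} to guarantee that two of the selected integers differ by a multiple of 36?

37

Group the integers by remainder mod 36; there are 36 residue classes, each nonempty in this range.
Choosing one from each class (36 integers) avoids any shared remainder.
One more choice must repeat a class, so two differ by a multiple of 36. Hence 36 + 1 = 37.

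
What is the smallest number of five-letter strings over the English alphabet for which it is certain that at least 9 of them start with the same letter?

There are 26 possible first letters acting as pigeonholes.
With 26 × 8 = 208 five-letter strings over the English alphabet we could place exactly 8 in each, with no class reaching 9.
One more forces some class to hold 9, so 208 + 1 = 209.

209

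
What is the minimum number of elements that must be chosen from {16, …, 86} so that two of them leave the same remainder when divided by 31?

32

Use the pigeonhole principle on residue classes: group the integers by remainder mod 31; there are 31 residue classes, each nonempty in this range.
Choosing one from each class (31 integers) avoids any shared remainder.
One more choice must repeat a class, so two differ by a multiple of 31. Hence 31 + 1 = 32.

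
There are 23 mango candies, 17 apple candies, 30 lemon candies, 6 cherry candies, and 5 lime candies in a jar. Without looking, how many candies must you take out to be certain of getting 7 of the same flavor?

Treat the 5 flavors as pigeonholes.
In the worst case we take at most 6 of each flavor, but all 5 lime (fewer than 6), giving 6 + 6 + 6 + 6 + 5 = 29.
One more candy then forces some flavor to 7, so 29 + 1 = 30.

30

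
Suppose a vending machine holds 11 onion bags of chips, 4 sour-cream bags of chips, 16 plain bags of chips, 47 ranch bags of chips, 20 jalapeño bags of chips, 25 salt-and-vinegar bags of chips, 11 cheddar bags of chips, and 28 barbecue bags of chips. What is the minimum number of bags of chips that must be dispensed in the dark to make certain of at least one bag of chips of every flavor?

159

The hardest flavor to obtain is sour-cream: we could draw every other bag of chips first — 162 − 4 = 158 bags of chips — without a single sour-cream one.
The next draw must be sour-cream, so 158 + 1 = 159.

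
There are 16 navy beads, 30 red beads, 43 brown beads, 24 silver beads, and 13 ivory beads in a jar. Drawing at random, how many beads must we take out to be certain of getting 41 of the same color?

In the worst case we take at most 40 of each color, but all 16 navy, all 30 red, all 24 silver, and all 13 ivory (fewer than 40), giving 16 + 30 + 40 + 24 + 13 = 123.
One more bead then forces some color to 41, so 123 + 1 = 124.

124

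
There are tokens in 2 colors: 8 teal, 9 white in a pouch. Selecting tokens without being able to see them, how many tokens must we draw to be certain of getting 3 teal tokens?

To avoid teal tokens as long as possible, exhaust the other 1 color first.
The worst case draws every non-teal token first: 9.
The next 3 draws are then forced to be teal, giving 9 + 3 = 12.

12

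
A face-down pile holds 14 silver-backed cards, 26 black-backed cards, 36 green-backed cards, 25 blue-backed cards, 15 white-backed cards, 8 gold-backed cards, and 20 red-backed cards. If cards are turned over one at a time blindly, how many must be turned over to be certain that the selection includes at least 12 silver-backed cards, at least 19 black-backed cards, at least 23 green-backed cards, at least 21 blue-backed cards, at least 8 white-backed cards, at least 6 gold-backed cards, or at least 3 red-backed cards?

86

Each of the 7 back colors has its own threshold; avoid all of them simultaneously.
The worst case stops just short of every target: 11 silver-backed, 18 black-backed, 22 green-backed, 20 blue-backed, 7 white-backed, 5 gold-backed, 2 red-backed — 11 + 18 + 22 + 20 + 7 + 5 + 2 = 85 cards.
One more card must push some back color to its target, so 85 + 1 = 86.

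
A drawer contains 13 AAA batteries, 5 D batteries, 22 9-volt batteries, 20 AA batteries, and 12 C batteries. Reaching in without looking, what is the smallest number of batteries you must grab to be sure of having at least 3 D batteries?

The worst case draws every non-D battery first: 13 + 22 + 20 + 12 = 67.
The next 3 draws are then forced to be D, giving 67 + 3 = 70.

70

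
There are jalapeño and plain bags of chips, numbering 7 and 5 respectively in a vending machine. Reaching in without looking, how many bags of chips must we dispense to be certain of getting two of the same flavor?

Treat the 2 flavors as pigeonholes.
The worst case takes 1 bag of chips of each flavor without reaching 2 of any: 2 × 1 = 2.
The next bag of chips must bring some flavor to 2, so 2 + 1 = 3.

3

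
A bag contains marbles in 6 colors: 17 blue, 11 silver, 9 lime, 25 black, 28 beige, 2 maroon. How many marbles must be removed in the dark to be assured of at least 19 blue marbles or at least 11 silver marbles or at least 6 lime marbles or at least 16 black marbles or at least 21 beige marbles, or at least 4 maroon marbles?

70

Each of the 6 colors has its own threshold; avoid all of them simultaneously.
The worst case stops just short of every target: all 17 blue, 10 silver, 5 lime, 15 black, 20 beige, all 2 maroon — 17 + 10 + 5 + 15 + 20 + 2 = 69 marbles.
One more marble must push some color to its target, so 69 + 1 = 70.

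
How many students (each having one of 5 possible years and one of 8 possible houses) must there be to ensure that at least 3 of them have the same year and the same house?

There are 5 × 8 = 40 (year, house) combinations acting as pigeonholes.
With 40 × 2 = 80 students we could place exactly 2 in each, with no (year, house) pair reaching 3.
One more forces some (year, house) pair to hold 3, so 80 + 1 = 81.

81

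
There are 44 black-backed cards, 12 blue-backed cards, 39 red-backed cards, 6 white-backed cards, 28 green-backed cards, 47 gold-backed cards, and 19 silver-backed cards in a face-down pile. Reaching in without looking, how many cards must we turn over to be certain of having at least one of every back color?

The hardest back color to obtain is white-backed: we could draw every other card first — 195 − 6 = 189 cards — without a single white-backed one.
The next draw must be white-backed, so 189 + 1 = 190.

190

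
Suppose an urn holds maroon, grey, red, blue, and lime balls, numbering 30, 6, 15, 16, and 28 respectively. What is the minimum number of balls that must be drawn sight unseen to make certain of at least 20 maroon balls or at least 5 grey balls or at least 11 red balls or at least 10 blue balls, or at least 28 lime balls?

70

The worst case stops just short of every target: 19 maroon, 4 grey, 10 red, 9 blue, 27 lime — 19 + 4 + 10 + 9 + 27 = 69 balls.
One more ball must push some color to its target, so 69 + 1 = 70.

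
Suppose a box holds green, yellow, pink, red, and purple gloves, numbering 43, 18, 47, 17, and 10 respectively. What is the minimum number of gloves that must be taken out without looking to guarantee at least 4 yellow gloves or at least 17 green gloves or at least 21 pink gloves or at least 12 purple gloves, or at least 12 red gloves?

61

Each of the 5 colors has its own threshold; avoid all of them simultaneously.
The worst case stops just short of every target: 16 green, 3 yellow, 20 pink, 11 red, all 10 purple — 16 + 3 + 20 + 11 + 10 = 60 gloves.
One more glove must push some color to its target, so 60 + 1 = 61.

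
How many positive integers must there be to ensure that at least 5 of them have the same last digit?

41

There are 10 possible last digits acting as pigeonholes.
With 10 × 4 = 40 positive integers we could place exactly 4 in each, with no class reaching 5.
One more forces some class to hold 5, so 40 + 1 = 41.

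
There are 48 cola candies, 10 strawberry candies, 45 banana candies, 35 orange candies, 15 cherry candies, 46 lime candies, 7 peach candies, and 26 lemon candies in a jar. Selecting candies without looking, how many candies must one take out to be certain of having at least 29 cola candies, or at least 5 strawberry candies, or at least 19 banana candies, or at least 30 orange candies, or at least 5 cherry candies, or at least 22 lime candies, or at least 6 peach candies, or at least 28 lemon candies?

Each of the 8 flavors has its own threshold; avoid all of them simultaneously.
The worst case stops just short of every target: 28 cola, 4 strawberry, 18 banana, 29 orange, 4 cherry, 21 lime, 5 peach, all 26 lemon — 28 + 4 + 18 + 29 + 4 + 21 + 5 + 26 = 135 candies.
One more candy must push some flavor to its target, so 135 + 1 = 136.

136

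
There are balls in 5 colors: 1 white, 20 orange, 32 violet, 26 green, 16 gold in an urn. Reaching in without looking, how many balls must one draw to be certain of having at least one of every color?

The hardest color to obtain is white: we could draw every other ball first — 95 − 1 = 94 balls — without a single white one.
The next draw must be white, so 94 + 1 = 95.

95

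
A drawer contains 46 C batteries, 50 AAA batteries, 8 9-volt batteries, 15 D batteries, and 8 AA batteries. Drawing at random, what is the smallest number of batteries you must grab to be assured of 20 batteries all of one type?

70

In the worst case we take at most 19 of each type, but all 8 9-volt, all 15 D, and all 8 AA (fewer than 19), giving 19 + 19 + 8 + 15 + 8 = 69.
One more battery then forces some type to 20, so 69 + 1 = 70.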